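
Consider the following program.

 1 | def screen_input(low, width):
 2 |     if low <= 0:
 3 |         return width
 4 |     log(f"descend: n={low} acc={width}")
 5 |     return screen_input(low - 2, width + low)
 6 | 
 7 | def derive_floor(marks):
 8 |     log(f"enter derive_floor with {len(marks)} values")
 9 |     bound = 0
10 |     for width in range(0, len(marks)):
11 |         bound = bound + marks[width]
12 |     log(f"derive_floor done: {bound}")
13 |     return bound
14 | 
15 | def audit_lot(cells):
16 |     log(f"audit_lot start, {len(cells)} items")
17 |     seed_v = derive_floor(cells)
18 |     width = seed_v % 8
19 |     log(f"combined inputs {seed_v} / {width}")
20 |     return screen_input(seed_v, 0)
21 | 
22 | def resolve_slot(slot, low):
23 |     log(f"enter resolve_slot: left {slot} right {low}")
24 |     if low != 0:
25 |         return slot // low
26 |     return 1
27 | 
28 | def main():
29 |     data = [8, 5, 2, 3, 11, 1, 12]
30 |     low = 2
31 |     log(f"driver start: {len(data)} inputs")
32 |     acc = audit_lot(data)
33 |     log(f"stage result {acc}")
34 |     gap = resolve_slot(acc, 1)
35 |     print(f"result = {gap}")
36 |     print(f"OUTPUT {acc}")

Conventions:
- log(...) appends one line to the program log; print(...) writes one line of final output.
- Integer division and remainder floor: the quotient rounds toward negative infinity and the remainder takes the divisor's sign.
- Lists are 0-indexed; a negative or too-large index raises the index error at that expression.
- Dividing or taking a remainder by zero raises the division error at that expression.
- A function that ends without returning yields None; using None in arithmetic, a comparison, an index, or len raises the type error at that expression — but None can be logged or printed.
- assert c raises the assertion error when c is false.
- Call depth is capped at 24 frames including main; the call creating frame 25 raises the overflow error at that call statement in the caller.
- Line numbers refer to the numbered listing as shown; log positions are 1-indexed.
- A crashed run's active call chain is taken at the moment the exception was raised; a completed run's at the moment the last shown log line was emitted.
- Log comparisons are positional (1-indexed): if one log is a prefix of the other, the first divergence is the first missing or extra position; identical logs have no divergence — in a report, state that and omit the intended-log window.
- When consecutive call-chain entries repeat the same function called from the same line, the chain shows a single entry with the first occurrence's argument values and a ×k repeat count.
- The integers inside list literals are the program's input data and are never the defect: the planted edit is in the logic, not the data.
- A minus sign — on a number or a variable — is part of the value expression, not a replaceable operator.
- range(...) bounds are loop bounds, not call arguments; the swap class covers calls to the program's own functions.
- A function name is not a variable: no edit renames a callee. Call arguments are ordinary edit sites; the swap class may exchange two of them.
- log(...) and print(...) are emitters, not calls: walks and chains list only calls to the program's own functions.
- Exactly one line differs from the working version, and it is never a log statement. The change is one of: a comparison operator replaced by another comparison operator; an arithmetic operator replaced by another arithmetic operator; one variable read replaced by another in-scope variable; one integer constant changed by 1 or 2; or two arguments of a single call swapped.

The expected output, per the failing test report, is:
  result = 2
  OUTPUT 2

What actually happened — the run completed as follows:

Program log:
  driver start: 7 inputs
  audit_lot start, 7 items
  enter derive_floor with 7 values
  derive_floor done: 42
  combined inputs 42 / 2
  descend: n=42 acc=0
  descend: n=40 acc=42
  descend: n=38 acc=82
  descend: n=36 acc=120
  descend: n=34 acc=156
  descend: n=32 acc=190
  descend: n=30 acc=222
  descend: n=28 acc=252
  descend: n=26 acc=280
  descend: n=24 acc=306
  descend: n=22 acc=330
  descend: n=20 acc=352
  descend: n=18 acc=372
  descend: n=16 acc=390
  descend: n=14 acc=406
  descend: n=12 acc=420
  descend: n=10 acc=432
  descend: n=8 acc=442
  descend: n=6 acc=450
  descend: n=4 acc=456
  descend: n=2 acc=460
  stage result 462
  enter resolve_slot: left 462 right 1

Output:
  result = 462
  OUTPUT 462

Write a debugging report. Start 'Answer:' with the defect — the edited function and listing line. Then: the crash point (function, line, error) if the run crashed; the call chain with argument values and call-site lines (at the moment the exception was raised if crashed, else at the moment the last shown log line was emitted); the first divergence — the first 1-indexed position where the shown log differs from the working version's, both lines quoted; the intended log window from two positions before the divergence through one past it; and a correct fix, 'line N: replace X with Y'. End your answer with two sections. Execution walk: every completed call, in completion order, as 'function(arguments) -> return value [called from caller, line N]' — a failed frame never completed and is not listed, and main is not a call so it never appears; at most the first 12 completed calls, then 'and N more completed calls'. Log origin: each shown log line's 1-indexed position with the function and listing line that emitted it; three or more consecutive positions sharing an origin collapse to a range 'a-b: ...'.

Answer: the defect is in audit_lot at line 20.
Core observation: Log line 6 is where behavior first shows: 'descend: n=42 acc=0' appears instead of 'descend: n=2 acc=0'.
Call chain: main -> resolve_slot(462, 1) (called at line 34).
First divergence: position 6 — shown 'descend: n=42 acc=0', intended 'descend: n=2 acc=0'.
Intended log window:
  4: derive_floor done: 42
  5: combined inputs 42 / 2
  6: descend: n=2 acc=0
  7: stage result 2
Execution walk:
  derive_floor([8, 5, 2, 3, 11, 1, 12]) -> 42  [called from audit_lot, line 17]
  screen_input(0, 462) -> 462  [called from screen_input, line 5]
  screen_input(2, 460) -> 462  [called from screen_input, line 5]
  screen_input(4, 456) -> 462  [called from screen_input, line 5]
  screen_input(6, 450) -> 462  [called from screen_input, line 5]
  screen_input(8, 442) -> 462  [called from screen_input, line 5]
  screen_input(10, 432) -> 462  [called from screen_input, line 5]
  screen_input(12, 420) -> 462  [called from screen_input, line 5]
  screen_input(14, 406) -> 462  [called from screen_input, line 5]
  screen_input(16, 390) -> 462  [called from screen_input, line 5]
  screen_input(18, 372) -> 462  [called from screen_input, line 5]
  screen_input(20, 352) -> 462  [called from screen_input, line 5]
  ... and 13 more completed calls
Log origin:
  1: emitted by main (line 31)
  2: emitted by audit_lot (line 16)
  3: emitted by derive_floor (line 8)
  4: emitted by derive_floor (line 12)
  5: emitted by audit_lot (line 19)
  6-26: emitted by screen_input (line 4)
  27: emitted by main (line 33)
  28: emitted by resolve_slot (line 23)
A correct fix: line 20: replace `seed_v` with `width`.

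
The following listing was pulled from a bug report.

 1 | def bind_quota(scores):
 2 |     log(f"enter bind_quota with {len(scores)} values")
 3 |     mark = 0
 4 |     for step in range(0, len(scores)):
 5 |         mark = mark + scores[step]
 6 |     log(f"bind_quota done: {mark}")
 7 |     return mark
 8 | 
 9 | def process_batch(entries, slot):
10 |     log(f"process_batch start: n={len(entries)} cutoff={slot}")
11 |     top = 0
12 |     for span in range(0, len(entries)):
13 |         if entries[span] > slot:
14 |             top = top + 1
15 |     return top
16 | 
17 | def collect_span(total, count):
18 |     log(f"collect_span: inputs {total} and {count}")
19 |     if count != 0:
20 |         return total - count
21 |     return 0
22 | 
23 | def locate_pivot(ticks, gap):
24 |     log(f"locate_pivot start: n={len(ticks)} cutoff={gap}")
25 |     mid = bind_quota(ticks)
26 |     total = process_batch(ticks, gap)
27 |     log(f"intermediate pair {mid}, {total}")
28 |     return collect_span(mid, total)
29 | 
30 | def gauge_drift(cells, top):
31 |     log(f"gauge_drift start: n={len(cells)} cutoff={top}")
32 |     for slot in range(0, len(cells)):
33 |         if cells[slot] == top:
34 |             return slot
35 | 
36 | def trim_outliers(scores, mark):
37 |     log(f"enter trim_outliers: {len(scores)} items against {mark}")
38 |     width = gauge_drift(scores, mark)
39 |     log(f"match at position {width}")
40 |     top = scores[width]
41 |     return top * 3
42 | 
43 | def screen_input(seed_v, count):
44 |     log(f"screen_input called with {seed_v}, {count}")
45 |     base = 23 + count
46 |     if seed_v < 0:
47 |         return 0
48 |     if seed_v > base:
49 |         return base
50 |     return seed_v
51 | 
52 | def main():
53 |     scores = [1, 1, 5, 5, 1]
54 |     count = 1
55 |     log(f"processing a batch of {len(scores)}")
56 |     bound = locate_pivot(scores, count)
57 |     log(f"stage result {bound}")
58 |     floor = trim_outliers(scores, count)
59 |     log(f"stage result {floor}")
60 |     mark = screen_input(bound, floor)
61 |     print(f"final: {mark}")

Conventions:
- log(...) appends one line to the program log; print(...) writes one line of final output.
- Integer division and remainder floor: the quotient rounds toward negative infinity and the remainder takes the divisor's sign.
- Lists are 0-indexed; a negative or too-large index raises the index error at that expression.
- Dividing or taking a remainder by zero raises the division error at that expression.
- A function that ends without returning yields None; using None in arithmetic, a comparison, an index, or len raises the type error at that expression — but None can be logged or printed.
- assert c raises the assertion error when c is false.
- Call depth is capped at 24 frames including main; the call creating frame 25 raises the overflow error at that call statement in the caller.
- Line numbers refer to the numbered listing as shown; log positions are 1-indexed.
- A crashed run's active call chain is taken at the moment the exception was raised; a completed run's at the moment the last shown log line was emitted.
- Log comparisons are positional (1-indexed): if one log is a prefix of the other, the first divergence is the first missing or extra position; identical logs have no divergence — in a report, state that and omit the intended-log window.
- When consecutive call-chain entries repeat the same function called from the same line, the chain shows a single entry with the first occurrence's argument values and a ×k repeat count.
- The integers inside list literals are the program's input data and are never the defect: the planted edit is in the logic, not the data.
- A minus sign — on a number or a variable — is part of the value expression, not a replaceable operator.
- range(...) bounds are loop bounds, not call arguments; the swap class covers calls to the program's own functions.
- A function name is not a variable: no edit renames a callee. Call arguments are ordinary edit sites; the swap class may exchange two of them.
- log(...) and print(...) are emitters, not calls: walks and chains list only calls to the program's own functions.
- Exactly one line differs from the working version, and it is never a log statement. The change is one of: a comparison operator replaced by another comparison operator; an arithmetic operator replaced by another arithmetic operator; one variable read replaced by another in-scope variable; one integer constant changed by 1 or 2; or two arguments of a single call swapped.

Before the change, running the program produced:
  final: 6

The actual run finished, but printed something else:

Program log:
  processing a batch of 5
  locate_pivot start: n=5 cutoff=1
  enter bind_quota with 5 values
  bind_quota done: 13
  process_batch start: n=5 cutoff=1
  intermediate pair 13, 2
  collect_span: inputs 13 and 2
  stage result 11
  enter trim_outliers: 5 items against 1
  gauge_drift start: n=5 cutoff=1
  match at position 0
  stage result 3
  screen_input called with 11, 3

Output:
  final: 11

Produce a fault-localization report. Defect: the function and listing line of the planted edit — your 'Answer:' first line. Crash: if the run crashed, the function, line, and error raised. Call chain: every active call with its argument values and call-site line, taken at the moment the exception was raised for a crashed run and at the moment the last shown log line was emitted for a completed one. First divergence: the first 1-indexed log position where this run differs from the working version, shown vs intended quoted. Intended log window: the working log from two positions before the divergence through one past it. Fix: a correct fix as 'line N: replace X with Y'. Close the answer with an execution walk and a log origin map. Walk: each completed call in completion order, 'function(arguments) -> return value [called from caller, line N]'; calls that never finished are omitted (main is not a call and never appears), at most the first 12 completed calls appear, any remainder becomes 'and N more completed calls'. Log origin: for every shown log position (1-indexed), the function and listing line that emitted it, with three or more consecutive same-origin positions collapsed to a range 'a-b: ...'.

Answer: the defect is in collect_span at line 20.
Key observation: The log first diverges at position 8: the faulty run prints 'stage result 11' where the working version prints 'stage result 6'.
Call chain: main -> screen_input(11, 3) (called at line 60).
First divergence: position 8 — shown 'stage result 11', intended 'stage result 6'.
Intended log window:
  6: intermediate pair 13, 2
  7: collect_span: inputs 13 and 2
  8: stage result 6
  9: enter trim_outliers: 5 items against 1
Execution walk:
  bind_quota([1, 1, 5, 5, 1]) -> 13  [called from locate_pivot, line 25]
  process_batch([1, 1, 5, 5, 1], 1) -> 2  [called from locate_pivot, line 26]
  collect_span(13, 2) -> 11  [called from locate_pivot, line 28]
  locate_pivot([1, 1, 5, 5, 1], 1) -> 11  [called from main, line 56]
  gauge_drift([1, 1, 5, 5, 1], 1) -> 0  [called from trim_outliers, line 38]
  trim_outliers([1, 1, 5, 5, 1], 1) -> 3  [called from main, line 58]
  screen_input(11, 3) -> 11  [called from main, line 60]
Log line origins:
  1 — main, line 55
  2 — locate_pivot, line 24
  3 — bind_quota, line 2
  4 — bind_quota, line 6
  5 — process_batch, line 10
  6 — locate_pivot, line 27
  7 — collect_span, line 18
  8 — main, line 57
  9 — trim_outliers, line 37
  10 — gauge_drift, line 31
  11 — trim_outliers, line 39
  12 — main, line 59
  13 — screen_input, line 44
A correct fix: line 20: replace `-` with `//`.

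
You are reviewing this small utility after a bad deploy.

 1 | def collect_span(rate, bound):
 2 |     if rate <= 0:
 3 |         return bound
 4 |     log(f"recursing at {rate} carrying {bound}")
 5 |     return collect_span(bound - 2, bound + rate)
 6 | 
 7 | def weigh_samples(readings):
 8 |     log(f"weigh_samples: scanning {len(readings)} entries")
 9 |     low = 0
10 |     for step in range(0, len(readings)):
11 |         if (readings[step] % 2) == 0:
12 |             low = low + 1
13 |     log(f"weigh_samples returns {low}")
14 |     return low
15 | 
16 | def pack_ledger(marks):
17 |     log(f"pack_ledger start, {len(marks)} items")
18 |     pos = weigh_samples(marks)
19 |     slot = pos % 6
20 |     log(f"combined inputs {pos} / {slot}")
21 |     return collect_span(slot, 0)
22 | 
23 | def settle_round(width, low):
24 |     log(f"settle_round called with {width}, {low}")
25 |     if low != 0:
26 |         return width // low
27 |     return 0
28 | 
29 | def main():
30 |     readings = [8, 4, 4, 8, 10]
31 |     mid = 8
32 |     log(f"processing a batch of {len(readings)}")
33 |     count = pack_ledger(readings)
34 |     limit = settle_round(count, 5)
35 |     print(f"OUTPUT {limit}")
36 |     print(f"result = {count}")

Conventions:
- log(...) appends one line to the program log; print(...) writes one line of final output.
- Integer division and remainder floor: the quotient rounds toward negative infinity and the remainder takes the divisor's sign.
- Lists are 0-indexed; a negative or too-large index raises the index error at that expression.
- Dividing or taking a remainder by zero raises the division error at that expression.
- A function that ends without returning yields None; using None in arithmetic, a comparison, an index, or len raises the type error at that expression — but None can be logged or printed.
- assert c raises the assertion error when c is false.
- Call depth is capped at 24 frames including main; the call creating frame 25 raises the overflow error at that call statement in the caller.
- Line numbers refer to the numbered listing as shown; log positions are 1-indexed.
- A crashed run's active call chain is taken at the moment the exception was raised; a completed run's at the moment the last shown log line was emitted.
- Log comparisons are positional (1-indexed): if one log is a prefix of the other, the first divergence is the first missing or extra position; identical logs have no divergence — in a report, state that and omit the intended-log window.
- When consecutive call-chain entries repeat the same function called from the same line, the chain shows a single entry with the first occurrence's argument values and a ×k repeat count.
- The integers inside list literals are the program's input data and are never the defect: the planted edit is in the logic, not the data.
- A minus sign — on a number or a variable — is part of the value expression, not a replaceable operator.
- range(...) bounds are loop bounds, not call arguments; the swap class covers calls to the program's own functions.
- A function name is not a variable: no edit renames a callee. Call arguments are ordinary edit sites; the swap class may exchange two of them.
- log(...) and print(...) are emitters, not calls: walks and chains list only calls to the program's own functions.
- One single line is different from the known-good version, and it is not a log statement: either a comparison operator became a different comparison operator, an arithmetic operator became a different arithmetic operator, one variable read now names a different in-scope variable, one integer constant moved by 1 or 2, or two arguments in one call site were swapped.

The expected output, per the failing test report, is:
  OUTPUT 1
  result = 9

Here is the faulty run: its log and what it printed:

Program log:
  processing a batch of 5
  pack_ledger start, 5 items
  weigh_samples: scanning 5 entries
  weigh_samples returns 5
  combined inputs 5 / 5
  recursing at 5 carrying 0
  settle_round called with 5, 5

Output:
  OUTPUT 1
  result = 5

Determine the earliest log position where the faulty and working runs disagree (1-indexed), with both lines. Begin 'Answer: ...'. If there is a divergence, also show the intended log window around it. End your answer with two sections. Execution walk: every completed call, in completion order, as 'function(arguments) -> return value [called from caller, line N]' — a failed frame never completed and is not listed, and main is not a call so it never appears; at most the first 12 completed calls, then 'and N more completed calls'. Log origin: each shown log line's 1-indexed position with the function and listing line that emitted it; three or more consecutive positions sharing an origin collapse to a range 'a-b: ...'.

Answer: position 7 — shown 'settle_round called with 5, 5', intended 'recursing at 3 carrying 5'.
Intended log window:
  5: combined inputs 5 / 5
  6: recursing at 5 carrying 0
  7: recursing at 3 carrying 5
  8: recursing at 1 carrying 8
Execution walk:
  weigh_samples([8, 4, 4, 8, 10]) -> 5  [called from pack_ledger, line 18]
  collect_span(-2, 5) -> 5  [called from collect_span, line 5]
  collect_span(5, 0) -> 5  [called from pack_ledger, line 21]
  pack_ledger([8, 4, 4, 8, 10]) -> 5  [called from main, line 33]
  settle_round(5, 5) -> 1  [called from main, line 34]
Origin of each log line:
  1: from main, line 32
  2: from pack_ledger, line 17
  3: from weigh_samples, line 8
  4: from weigh_samples, line 13
  5: from pack_ledger, line 20
  6: from collect_span, line 4
  7: from settle_round, line 24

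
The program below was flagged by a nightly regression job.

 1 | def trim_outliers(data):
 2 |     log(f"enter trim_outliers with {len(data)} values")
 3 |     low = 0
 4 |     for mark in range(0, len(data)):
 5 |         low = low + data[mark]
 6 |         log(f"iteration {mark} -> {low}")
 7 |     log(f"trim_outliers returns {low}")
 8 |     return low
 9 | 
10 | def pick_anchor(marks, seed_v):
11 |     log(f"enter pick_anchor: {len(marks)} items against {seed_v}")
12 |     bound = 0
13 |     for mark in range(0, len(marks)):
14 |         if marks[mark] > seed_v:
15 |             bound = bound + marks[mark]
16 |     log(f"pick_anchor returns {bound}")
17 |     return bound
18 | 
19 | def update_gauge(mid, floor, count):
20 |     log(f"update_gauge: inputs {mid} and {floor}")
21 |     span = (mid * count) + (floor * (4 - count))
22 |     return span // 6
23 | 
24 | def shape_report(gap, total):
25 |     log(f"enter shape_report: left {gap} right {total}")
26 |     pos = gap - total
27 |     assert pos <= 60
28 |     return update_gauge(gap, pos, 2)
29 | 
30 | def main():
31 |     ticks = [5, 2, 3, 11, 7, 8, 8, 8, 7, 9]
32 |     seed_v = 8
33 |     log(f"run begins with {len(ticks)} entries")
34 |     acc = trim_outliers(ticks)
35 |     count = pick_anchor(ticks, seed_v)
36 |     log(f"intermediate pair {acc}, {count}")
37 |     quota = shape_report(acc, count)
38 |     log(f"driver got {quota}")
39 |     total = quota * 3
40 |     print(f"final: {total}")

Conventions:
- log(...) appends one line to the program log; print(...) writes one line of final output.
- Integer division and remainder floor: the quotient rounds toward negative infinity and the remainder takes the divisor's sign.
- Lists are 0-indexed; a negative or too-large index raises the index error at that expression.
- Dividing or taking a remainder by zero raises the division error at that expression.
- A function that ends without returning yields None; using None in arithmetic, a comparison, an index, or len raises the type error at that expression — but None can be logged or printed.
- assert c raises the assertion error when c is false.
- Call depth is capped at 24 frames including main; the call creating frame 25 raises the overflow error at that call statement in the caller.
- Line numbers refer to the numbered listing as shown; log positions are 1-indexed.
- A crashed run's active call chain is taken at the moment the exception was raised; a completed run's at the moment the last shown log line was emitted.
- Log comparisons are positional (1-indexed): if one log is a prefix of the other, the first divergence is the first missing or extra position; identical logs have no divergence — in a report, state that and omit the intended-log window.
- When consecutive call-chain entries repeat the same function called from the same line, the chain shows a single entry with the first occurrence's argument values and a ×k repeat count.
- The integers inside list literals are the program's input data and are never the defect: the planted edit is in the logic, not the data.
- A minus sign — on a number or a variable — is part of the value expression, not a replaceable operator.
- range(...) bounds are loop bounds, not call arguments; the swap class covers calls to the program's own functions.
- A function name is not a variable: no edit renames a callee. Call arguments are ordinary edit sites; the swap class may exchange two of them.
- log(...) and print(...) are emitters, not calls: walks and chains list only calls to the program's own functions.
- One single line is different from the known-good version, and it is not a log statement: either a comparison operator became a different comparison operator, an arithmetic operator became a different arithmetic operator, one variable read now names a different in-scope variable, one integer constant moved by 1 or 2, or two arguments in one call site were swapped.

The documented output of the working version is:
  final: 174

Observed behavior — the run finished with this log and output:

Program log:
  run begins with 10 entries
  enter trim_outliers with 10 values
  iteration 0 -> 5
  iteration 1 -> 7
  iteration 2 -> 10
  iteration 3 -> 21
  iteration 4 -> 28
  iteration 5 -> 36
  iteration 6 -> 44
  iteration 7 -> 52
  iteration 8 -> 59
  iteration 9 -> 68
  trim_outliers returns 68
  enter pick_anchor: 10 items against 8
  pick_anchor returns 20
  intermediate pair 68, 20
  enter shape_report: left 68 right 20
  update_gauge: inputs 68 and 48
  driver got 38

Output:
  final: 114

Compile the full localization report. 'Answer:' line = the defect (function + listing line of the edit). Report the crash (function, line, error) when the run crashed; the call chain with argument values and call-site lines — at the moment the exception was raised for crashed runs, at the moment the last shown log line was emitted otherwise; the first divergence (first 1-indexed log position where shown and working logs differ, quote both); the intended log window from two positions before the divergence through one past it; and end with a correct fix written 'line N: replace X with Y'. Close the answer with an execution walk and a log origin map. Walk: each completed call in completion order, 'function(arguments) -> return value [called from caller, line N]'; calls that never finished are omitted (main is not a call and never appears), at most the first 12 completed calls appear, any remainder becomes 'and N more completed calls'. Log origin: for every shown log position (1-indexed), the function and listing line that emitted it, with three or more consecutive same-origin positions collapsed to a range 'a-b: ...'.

Answer: the defect is in update_gauge at line 22.
Core observation: The earliest visible damage is log position 19 — 'driver got 38' rather than the intended 'driver got 58'.
Call chain: main.
First divergence: position 19 — shown 'driver got 38', intended 'driver got 58'.
Intended log window:
  17: enter shape_report: left 68 right 20
  18: update_gauge: inputs 68 and 48
  19: driver got 58
Execution walk:
  trim_outliers([5, 2, 3, 11, 7, 8, 8, 8, 7, 9]) -> 68  [called from main, line 34]
  pick_anchor([5, 2, 3, 11, 7, 8, 8, 8, 7, 9], 8) -> 20  [called from main, line 35]
  update_gauge(68, 48, 2) -> 38  [called from shape_report, line 28]
  shape_report(68, 20) -> 38  [called from main, line 37]
Log origins:
  1: logged in main at line 33
  2: logged in trim_outliers at line 2
  3-12: logged in trim_outliers at line 6
  13: logged in trim_outliers at line 7
  14: logged in pick_anchor at line 11
  15: logged in pick_anchor at line 16
  16: logged in main at line 36
  17: logged in shape_report at line 25
  18: logged in update_gauge at line 20
  19: logged in main at line 38
A correct fix: line 22: replace `6` with `4`.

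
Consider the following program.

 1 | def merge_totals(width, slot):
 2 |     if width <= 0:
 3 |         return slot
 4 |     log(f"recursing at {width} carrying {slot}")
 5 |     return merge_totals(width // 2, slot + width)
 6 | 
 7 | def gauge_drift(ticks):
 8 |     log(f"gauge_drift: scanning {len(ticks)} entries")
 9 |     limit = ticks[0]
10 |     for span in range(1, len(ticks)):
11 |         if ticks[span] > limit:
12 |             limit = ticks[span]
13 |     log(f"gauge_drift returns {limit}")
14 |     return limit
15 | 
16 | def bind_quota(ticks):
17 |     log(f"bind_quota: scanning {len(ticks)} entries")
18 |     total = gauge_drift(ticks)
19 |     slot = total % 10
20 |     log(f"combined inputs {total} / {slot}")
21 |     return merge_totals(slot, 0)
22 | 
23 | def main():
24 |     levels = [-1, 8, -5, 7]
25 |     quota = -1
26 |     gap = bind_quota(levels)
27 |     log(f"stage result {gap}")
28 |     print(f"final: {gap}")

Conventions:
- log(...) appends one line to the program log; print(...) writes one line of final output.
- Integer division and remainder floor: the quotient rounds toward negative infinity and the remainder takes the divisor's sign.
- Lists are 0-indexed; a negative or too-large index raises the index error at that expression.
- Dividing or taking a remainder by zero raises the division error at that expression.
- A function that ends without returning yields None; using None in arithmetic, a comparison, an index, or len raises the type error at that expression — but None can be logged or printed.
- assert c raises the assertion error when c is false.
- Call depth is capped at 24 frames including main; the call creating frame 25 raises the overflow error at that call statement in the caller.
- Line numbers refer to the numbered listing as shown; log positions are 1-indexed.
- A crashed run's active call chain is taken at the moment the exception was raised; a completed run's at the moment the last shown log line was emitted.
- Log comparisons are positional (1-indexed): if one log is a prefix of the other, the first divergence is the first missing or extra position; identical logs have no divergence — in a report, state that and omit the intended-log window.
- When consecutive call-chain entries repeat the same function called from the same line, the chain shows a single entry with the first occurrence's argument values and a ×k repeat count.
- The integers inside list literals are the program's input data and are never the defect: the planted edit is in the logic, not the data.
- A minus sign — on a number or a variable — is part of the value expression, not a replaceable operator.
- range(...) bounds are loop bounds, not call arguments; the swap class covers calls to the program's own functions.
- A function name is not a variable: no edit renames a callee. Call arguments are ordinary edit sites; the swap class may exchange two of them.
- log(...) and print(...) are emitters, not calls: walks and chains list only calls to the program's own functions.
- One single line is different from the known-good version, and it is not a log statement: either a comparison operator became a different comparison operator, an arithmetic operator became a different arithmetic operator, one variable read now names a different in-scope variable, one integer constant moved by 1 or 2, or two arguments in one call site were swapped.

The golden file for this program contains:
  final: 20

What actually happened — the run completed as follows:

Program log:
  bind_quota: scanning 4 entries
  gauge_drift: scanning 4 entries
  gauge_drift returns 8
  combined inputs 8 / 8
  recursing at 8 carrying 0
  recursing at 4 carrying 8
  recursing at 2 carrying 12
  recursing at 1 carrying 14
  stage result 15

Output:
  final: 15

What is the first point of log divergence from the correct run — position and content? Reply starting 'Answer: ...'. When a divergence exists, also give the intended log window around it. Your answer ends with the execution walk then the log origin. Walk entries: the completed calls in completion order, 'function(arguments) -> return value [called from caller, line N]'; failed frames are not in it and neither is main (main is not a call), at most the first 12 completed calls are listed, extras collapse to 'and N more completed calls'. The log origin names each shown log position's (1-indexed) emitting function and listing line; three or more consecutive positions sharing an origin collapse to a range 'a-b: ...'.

Answer: at position 6 the run shows 'recursing at 4 carrying 8' where the working version logs 'recursing at 6 carrying 8'.
Intended log window:
  4: combined inputs 8 / 8
  5: recursing at 8 carrying 0
  6: recursing at 6 carrying 8
  7: recursing at 4 carrying 14
Execution walk:
  gauge_drift([-1, 8, -5, 7]) -> 8  [called from bind_quota, line 18]
  merge_totals(0, 15) -> 15  [called from merge_totals, line 5]
  merge_totals(1, 14) -> 15  [called from merge_totals, line 5]
  merge_totals(2, 12) -> 15  [called from merge_totals, line 5]
  merge_totals(4, 8) -> 15  [called from merge_totals, line 5]
  merge_totals(8, 0) -> 15  [called from bind_quota, line 21]
  bind_quota([-1, 8, -5, 7]) -> 15  [called from main, line 26]
Log line origins:
  1 — bind_quota, line 17
  2 — gauge_drift, line 8
  3 — gauge_drift, line 13
  4 — bind_quota, line 20
  5-8 — merge_totals, line 4
  9 — main, line 27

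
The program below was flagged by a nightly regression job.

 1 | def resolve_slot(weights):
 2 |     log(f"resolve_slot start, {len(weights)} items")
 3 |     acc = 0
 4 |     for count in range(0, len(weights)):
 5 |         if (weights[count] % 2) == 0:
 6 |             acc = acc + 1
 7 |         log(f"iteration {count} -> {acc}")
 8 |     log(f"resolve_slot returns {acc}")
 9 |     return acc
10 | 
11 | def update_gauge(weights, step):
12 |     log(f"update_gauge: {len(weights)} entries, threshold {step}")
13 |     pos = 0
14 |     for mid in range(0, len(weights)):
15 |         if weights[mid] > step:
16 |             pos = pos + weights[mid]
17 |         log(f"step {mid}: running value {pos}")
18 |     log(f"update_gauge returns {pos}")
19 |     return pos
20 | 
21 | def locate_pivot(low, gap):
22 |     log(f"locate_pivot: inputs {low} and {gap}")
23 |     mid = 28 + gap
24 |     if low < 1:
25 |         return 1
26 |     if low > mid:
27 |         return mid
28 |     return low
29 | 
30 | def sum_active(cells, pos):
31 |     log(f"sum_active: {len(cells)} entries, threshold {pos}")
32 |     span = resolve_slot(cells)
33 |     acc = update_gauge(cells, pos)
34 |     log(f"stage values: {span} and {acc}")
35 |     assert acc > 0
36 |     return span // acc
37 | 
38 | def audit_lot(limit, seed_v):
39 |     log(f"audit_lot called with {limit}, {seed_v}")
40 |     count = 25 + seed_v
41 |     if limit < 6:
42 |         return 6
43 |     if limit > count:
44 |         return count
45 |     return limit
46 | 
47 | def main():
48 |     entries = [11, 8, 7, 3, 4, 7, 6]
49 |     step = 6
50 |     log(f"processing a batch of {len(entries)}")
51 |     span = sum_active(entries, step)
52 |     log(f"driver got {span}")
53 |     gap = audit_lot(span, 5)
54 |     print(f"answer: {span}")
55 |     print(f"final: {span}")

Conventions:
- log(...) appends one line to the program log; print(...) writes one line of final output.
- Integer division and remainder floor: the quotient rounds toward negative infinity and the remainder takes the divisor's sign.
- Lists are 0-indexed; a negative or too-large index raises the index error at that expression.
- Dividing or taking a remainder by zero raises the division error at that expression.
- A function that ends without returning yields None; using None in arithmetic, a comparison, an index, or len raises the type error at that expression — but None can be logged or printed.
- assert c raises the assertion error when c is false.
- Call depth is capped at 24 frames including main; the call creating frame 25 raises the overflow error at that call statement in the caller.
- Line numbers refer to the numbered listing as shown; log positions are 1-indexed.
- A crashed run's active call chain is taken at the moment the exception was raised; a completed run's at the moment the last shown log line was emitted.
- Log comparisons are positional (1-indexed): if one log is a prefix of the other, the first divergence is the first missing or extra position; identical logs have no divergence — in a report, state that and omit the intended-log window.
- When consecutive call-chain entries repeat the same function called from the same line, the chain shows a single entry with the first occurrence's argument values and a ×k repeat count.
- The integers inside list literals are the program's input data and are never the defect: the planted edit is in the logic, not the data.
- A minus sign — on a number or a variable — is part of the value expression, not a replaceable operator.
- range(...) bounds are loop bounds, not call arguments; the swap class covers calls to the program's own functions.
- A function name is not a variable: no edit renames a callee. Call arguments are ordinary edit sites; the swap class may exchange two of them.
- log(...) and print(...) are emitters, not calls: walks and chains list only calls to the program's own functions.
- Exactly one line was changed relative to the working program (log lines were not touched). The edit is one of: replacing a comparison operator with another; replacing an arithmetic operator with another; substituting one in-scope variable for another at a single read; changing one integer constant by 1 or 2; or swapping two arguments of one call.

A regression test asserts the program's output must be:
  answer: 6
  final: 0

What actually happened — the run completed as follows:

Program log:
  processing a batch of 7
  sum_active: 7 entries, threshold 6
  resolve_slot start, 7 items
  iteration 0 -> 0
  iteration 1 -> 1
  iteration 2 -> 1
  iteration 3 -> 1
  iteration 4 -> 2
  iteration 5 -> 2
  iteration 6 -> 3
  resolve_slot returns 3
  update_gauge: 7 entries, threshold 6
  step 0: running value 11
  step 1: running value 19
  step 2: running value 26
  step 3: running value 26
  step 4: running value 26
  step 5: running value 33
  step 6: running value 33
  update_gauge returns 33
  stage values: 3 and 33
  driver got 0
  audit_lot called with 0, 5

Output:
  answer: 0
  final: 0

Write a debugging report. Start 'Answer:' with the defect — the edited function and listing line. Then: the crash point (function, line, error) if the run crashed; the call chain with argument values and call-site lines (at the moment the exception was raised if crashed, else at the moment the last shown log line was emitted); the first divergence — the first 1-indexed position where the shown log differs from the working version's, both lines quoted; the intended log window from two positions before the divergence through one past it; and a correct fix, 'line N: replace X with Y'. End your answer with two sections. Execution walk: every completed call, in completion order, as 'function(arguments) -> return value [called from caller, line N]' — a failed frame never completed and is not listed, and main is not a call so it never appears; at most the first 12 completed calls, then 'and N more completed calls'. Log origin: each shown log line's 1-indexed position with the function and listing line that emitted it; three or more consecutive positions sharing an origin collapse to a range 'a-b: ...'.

Answer: the defect is in main at line 54.
Key fact: Every logged value matches the working version; the printed result is what differs.
Call chain: main -> audit_lot(0, 5) (called at line 53).
First divergence: none (the log streams are identical).
Execution walk:
  resolve_slot([11, 8, 7, 3, 4, 7, 6]) -> 3  [called from sum_active, line 32]
  update_gauge([11, 8, 7, 3, 4, 7, 6], 6) -> 33  [called from sum_active, line 33]
  sum_active([11, 8, 7, 3, 4, 7, 6], 6) -> 0  [called from main, line 51]
  audit_lot(0, 5) -> 6  [called from main, line 53]
Origin of each log line:
  1: from main, line 50
  2: from sum_active, line 31
  3: from resolve_slot, line 2
  4-10: from resolve_slot, line 7
  11: from resolve_slot, line 8
  12: from update_gauge, line 12
  13-19: from update_gauge, line 17
  20: from update_gauge, line 18
  21: from sum_active, line 34
  22: from main, line 52
  23: from audit_lot, line 39
A correct fix: line 54: replace `span` with `gap`.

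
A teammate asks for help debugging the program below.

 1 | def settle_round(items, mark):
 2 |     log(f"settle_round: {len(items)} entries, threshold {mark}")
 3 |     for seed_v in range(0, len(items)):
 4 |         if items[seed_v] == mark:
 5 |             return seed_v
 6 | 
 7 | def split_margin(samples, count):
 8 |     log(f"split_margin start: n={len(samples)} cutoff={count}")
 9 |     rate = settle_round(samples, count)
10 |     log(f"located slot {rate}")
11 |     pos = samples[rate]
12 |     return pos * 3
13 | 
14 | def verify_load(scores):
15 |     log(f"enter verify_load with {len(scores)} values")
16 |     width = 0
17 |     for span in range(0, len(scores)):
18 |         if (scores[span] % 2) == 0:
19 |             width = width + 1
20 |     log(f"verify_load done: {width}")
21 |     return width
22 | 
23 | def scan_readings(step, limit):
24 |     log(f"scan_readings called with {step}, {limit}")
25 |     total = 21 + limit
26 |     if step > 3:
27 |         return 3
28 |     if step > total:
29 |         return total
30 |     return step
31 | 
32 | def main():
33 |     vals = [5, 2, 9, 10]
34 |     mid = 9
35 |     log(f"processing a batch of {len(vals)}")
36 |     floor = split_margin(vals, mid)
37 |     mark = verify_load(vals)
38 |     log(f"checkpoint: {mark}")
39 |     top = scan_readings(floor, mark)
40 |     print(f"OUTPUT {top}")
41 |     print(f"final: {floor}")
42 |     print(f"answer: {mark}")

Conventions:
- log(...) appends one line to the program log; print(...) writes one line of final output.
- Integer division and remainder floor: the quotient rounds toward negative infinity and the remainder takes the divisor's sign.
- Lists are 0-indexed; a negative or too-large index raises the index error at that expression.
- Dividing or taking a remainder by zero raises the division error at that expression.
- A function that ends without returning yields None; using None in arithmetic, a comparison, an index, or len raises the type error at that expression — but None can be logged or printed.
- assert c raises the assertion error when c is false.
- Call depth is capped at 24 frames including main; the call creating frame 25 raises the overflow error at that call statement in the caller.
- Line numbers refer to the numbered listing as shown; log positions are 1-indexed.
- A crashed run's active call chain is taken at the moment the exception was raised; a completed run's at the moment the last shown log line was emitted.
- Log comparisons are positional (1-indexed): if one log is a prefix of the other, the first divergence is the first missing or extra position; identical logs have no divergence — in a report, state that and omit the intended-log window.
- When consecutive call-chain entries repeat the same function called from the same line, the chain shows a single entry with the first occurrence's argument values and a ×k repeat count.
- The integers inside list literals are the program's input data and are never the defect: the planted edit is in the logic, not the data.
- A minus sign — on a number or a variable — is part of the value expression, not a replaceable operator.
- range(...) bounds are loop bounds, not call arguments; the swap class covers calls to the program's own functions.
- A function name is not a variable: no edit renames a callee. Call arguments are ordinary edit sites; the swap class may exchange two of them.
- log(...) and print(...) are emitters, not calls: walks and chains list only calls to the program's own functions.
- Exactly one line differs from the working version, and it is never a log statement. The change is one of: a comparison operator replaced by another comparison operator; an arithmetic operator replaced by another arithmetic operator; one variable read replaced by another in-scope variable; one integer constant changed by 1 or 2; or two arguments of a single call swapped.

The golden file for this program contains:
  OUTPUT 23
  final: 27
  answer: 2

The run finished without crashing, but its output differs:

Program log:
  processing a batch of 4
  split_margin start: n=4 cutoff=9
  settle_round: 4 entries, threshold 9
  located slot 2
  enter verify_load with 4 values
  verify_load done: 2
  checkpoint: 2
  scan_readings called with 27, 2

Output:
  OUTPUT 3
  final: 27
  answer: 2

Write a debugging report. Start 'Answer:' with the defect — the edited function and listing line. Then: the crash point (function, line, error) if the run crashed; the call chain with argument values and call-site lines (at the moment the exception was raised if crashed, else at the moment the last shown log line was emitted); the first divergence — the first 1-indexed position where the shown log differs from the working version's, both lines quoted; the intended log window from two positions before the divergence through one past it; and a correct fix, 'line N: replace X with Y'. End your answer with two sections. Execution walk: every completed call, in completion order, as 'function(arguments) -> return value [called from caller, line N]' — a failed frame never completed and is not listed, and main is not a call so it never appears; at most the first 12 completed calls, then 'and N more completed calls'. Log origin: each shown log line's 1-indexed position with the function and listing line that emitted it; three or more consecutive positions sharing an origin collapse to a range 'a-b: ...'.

Answer: the defect is in scan_readings at line 26.
Key observation: No log line changed; the fault shows up purely in the output.
Call chain: main -> scan_readings(27, 2) (called at line 39).
First divergence: none; the two logs match at every position.
Execution walk:
  settle_round([5, 2, 9, 10], 9) -> 2  [called from split_margin, line 9]
  split_margin([5, 2, 9, 10], 9) -> 27  [called from main, line 36]
  verify_load([5, 2, 9, 10]) -> 2  [called from main, line 37]
  scan_readings(27, 2) -> 3  [called from main, line 39]
Log origins:
  1: from main, line 35
  2: from split_margin, line 8
  3: from settle_round, line 2
  4: from split_margin, line 10
  5: from verify_load, line 15
  6: from verify_load, line 20
  7: from main, line 38
  8: from scan_readings, line 24
A correct fix: line 26: replace `>` with `<`.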